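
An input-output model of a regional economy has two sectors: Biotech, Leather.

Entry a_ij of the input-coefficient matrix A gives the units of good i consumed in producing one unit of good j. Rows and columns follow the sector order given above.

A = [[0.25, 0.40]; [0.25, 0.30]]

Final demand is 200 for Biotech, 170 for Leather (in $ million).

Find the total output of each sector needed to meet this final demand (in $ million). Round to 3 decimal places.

I − A =
  [   0.75    -0.40]
  [  -0.25     0.70]
det(I−A) = (0.75)(0.70) − (-0.40)(-0.25) = 0.4250
adj(I−A) = [[0.70, 0.40], [0.25, 0.75]]
(I − A)⁻¹ = adj(I−A) / det(I−A) ≈
  [   1.6471     0.9412]
  [   0.5882     1.7647]
x = (I − A)⁻¹ d = adj(I−A)·d / det(I−A), with det(I−A) = 0.4250:
  x_1 = (0.70·200 + 0.40·170) / 0.4250 = 208.00 / 0.4250 ≈ 489.412
  x_2 = (0.25·200 + 0.75·170) / 0.4250 = 177.50 / 0.4250 ≈ 417.647

x_1 = 489.412, x_2 = 417.647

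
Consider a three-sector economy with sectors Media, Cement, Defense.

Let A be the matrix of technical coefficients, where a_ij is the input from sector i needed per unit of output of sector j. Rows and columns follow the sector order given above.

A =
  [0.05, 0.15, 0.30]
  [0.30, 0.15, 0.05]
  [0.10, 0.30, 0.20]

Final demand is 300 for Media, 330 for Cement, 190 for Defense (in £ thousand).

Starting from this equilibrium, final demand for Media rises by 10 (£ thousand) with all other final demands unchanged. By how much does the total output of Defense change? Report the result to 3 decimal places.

Δx_D = 3.226

I − A =
  [   0.95    -0.15    -0.30]
  [  -0.30     0.85    -0.05]
  [  -0.10    -0.30     0.80]
Cofactors of I−A, C_ij = (−1)^(i+j)·(minor ij) (rows/columns in the sector order above):
  C_11 = (0.85)(0.80) − (-0.05)(-0.30) = 0.6650
  C_12 = −[(-0.30)(0.80) − (-0.05)(-0.10)] = 0.2450
  C_13 = (-0.30)(-0.30) − (0.85)(-0.10) = 0.1750
  C_21 = −[(-0.15)(0.80) − (-0.30)(-0.30)] = 0.2100
  C_22 = (0.95)(0.80) − (-0.30)(-0.10) = 0.7300
  C_23 = −[(0.95)(-0.30) − (-0.15)(-0.10)] = 0.3000
  C_31 = (-0.15)(-0.05) − (-0.30)(0.85) = 0.2625
  C_32 = −[(0.95)(-0.05) − (-0.30)(-0.30)] = 0.1375
  C_33 = (0.95)(0.85) − (-0.15)(-0.30) = 0.7625
det(I−A) = Σ_j (I−A)_1j·C_1j = (0.95)(0.6650) + (-0.15)(0.2450) + (-0.30)(0.1750) = 0.5425
adj(I−A) = Cᵀ =
  [ 0.6650   0.2100   0.2625]
  [ 0.2450   0.7300   0.1375]
  [ 0.1750   0.3000   0.7625]
(I − A)⁻¹ = adj(I−A) / det(I−A) ≈
  [   1.2258     0.3871     0.4839]
  [   0.4516     1.3456     0.2535]
  [   0.3226     0.5530     1.4055]
Δx = (I − A)⁻¹ Δd with Δd having +10 in the Media component and 0 elsewhere.
So Δx_D = L_DM · (+10), where L_DM = adj(I−A)_DM / det(I−A) = 0.1750 / 0.5425.
Δx_D = 0.1750 × (+10) / 0.5425 = 1.75 / 0.5425 ≈ 3.226.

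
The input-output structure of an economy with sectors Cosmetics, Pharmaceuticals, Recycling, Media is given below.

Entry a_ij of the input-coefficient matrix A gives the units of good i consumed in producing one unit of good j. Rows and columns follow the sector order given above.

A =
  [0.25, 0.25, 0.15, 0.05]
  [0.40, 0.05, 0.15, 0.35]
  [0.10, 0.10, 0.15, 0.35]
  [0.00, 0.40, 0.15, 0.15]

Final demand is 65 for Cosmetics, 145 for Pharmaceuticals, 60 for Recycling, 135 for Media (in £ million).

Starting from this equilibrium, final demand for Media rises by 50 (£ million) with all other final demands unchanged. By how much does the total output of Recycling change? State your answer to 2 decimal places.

Δx_R = 50.07

I − A =
  [   0.75    -0.25    -0.15    -0.05]
  [  -0.40     0.95    -0.15    -0.35]
  [  -0.10    -0.10     0.85    -0.35]
  [   0.00    -0.40    -0.15     0.85]
Compute the cofactors C_ij = (−1)^(i+j)·(3×3 minor ij) of I−A; the adjugate is their transpose:
adj(I−A) = Cᵀ =
  [ 0.478500   0.219000   0.155250   0.182250]
  [ 0.286000   0.489000   0.189000   0.296000]
  [ 0.156750   0.192000   0.407625   0.256125]
  [ 0.162250   0.264000   0.160875   0.485375]
det(I−A) = Σ_j (I−A)_1j·C_1j = (0.75)(0.478500) + (-0.25)(0.286000) + (-0.15)(0.156750) + (-0.05)(0.162250) = 0.25575
(I − A)⁻¹ = adj(I−A) / det(I−A) ≈
  [   1.8710     0.8563     0.6070     0.7126]
  [   1.1183     1.9120     0.7390     1.1574]
  [   0.6129     0.7507     1.5938     1.0015]
  [   0.6344     1.0323     0.6290     1.8978]
Δx = (I − A)⁻¹ Δd with Δd having +50 in the Media component and 0 elsewhere.
So Δx_R = L_RM · (+50), where L_RM = adj(I−A)_RM / det(I−A) = 0.256125 / 0.25575.
Δx_R = 0.256125 × (+50) / 0.25575 = 12.80625 / 0.25575 ≈ 50.07.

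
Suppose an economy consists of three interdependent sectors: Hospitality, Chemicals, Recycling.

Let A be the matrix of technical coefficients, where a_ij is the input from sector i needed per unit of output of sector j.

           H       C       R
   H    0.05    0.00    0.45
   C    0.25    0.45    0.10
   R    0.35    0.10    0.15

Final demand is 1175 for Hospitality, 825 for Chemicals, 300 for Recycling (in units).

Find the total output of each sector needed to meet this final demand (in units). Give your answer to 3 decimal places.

I − A =
  [   0.95     0.00    -0.45]
  [  -0.25     0.55    -0.10]
  [  -0.35    -0.10     0.85]
Cofactors of I−A, C_ij = (−1)^(i+j)·(minor ij) (rows/columns in the sector order above):
  C_11 = (0.55)(0.85) − (-0.10)(-0.10) = 0.4575
  C_12 = −[(-0.25)(0.85) − (-0.10)(-0.35)] = 0.2475
  C_13 = (-0.25)(-0.10) − (0.55)(-0.35) = 0.2175
  C_21 = −[(0.00)(0.85) − (-0.45)(-0.10)] = 0.0450
  C_22 = (0.95)(0.85) − (-0.45)(-0.35) = 0.6500
  C_23 = −[(0.95)(-0.10) − (0.00)(-0.35)] = 0.0950
  C_31 = (0.00)(-0.10) − (-0.45)(0.55) = 0.2475
  C_32 = −[(0.95)(-0.10) − (-0.45)(-0.25)] = 0.2075
  C_33 = (0.95)(0.55) − (0.00)(-0.25) = 0.5225
det(I−A) = Σ_j (I−A)_1j·C_1j = (0.95)(0.4575) + (0.00)(0.2475) + (-0.45)(0.2175) = 0.33675
adj(I−A) = Cᵀ =
  [ 0.4575   0.0450   0.2475]
  [ 0.2475   0.6500   0.2075]
  [ 0.2175   0.0950   0.5225]
(I − A)⁻¹ = adj(I−A) / det(I−A) ≈
  [   1.3586     0.1336     0.7350]
  [   0.7350     1.9302     0.6162]
  [   0.6459     0.2821     1.5516]
x = (I − A)⁻¹ d = adj(I−A)·d / det(I−A), with det(I−A) = 0.33675:
  x_H = (0.4575·1175 + 0.0450·825 + 0.2475·300) / 0.33675 = 648.9375 / 0.33675 ≈ 1927.060
  x_C = (0.2475·1175 + 0.6500·825 + 0.2075·300) / 0.33675 = 889.3125 / 0.33675 ≈ 2640.869
  x_R = (0.2175·1175 + 0.0950·825 + 0.5225·300) / 0.33675 = 490.6875 / 0.33675 ≈ 1457.127

x_H = 1927.060, x_C = 2640.869, x_R = 1457.127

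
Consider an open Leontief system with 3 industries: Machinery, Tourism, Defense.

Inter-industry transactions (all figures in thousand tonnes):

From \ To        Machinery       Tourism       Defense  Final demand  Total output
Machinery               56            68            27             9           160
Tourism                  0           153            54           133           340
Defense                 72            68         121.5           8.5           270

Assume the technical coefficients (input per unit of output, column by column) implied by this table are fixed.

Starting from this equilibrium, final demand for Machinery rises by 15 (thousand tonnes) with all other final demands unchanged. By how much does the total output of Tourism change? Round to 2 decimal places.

Technical coefficients a_ij = z_ij / X_j:
  a_MM = 56/160 = 0.35, a_TM = 0/160 = 0.00, a_DM = 72/160 = 0.45
  a_MT = 68/340 = 0.20, a_TT = 153/340 = 0.45, a_DT = 68/340 = 0.20
  a_MD = 27/270 = 0.10, a_TD = 54/270 = 0.20, a_DD = 121.5/270 = 0.45
I − A =
  [   0.65    -0.20    -0.10]
  [   0.00     0.55    -0.20]
  [  -0.45    -0.20     0.55]
Cofactors of I−A, C_ij = (−1)^(i+j)·(minor ij) (rows/columns in the sector order above):
  C_11 = (0.55)(0.55) − (-0.20)(-0.20) = 0.2625
  C_12 = −[(0.00)(0.55) − (-0.20)(-0.45)] = 0.0900
  C_13 = (0.00)(-0.20) − (0.55)(-0.45) = 0.2475
  C_21 = −[(-0.20)(0.55) − (-0.10)(-0.20)] = 0.1300
  C_22 = (0.65)(0.55) − (-0.10)(-0.45) = 0.3125
  C_23 = −[(0.65)(-0.20) − (-0.20)(-0.45)] = 0.2200
  C_31 = (-0.20)(-0.20) − (-0.10)(0.55) = 0.0950
  C_32 = −[(0.65)(-0.20) − (-0.10)(0.00)] = 0.1300
  C_33 = (0.65)(0.55) − (-0.20)(0.00) = 0.3575
det(I−A) = Σ_j (I−A)_1j·C_1j = (0.65)(0.2625) + (-0.20)(0.0900) + (-0.10)(0.2475) = 0.127875
adj(I−A) = Cᵀ =
  [ 0.2625   0.1300   0.0950]
  [ 0.0900   0.3125   0.1300]
  [ 0.2475   0.2200   0.3575]
(I − A)⁻¹ = adj(I−A) / det(I−A) ≈
  [   2.0528     1.0166     0.7429]
  [   0.7038     2.4438     1.0166]
  [   1.9355     1.7204     2.7957]
Δx = (I − A)⁻¹ Δd with Δd having +15 in the Machinery component and 0 elsewhere.
So Δx_T = L_TM · (+15), where L_TM = adj(I−A)_TM / det(I−A) = 0.0900 / 0.127875.
Δx_T = 0.0900 × (+15) / 0.127875 = 1.35 / 0.127875 ≈ 10.56.

Δx_T = 10.56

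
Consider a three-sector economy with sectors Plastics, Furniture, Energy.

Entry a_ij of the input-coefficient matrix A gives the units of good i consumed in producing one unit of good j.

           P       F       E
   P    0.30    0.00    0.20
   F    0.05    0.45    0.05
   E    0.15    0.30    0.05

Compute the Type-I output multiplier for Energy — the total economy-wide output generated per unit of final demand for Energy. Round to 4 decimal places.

m_E = 1.6083

I − A =
  [   0.70     0.00    -0.20]
  [  -0.05     0.55    -0.05]
  [  -0.15    -0.30     0.95]
Cofactors of I−A, C_ij = (−1)^(i+j)·(minor ij) (rows/columns in the sector order above):
  C_11 = (0.55)(0.95) − (-0.05)(-0.30) = 0.5075
  C_12 = −[(-0.05)(0.95) − (-0.05)(-0.15)] = 0.0550
  C_13 = (-0.05)(-0.30) − (0.55)(-0.15) = 0.0975
  C_21 = −[(0.00)(0.95) − (-0.20)(-0.30)] = 0.0600
  C_22 = (0.70)(0.95) − (-0.20)(-0.15) = 0.6350
  C_23 = −[(0.70)(-0.30) − (0.00)(-0.15)] = 0.2100
  C_31 = (0.00)(-0.05) − (-0.20)(0.55) = 0.1100
  C_32 = −[(0.70)(-0.05) − (-0.20)(-0.05)] = 0.0450
  C_33 = (0.70)(0.55) − (0.00)(-0.05) = 0.3850
det(I−A) = Σ_j (I−A)_1j·C_1j = (0.70)(0.5075) + (0.00)(0.0550) + (-0.20)(0.0975) = 0.33575
adj(I−A) = Cᵀ =
  [ 0.5075   0.0600   0.1100]
  [ 0.0550   0.6350   0.0450]
  [ 0.0975   0.2100   0.3850]
(I − A)⁻¹ = adj(I−A) / det(I−A) ≈
  [   1.51154     0.17870     0.32762]
  [   0.16381     1.89129     0.13403]
  [   0.29039     0.62547     1.14669]
The output multiplier for sector j is the column-j sum of the Leontief inverse (I − A)⁻¹ = adj(I−A) / det(I−A).
Column E of adj(I−A): (0.1100, 0.0450, 0.3850); det(I−A) = 0.33575.
m_E = (0.1100 + 0.0450 + 0.3850) / 0.33575 = 0.54 / 0.33575 ≈ 1.6083.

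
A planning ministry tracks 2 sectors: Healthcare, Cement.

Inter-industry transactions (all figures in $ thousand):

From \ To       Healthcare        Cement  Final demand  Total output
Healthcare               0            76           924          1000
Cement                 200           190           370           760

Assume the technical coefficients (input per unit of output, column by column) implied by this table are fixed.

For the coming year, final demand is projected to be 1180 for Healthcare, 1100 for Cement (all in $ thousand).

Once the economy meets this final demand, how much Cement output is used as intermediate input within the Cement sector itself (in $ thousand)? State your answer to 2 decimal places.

z_22 = 457.53

Technical coefficients a_ij = z_ij / X_j:
  a_11 = 0/1000 = 0.00, a_21 = 200/1000 = 0.20
  a_12 = 76/760 = 0.10, a_22 = 190/760 = 0.25
I − A =
  [   1.00    -0.10]
  [  -0.20     0.75]
det(I−A) = (1.00)(0.75) − (-0.10)(-0.20) = 0.7300
adj(I−A) = [[0.75, 0.10], [0.20, 1.00]]
(I − A)⁻¹ = adj(I−A) / det(I−A) ≈
  [   1.0274     0.1370]
  [   0.2740     1.3699]
First solve x = (I − A)⁻¹ d = adj(I−A)·d / det(I−A); in particular x_2 = (0.20·1180 + 1.00·1100) / 0.7300 = 1336.00 / 0.7300 ≈ 1830.1370.
Intermediate flow from 2 to 2: z_22 = a_22 · x_2 = 0.25 × 1336.00 / 0.7300 = 334.00 / 0.7300 ≈ 457.53.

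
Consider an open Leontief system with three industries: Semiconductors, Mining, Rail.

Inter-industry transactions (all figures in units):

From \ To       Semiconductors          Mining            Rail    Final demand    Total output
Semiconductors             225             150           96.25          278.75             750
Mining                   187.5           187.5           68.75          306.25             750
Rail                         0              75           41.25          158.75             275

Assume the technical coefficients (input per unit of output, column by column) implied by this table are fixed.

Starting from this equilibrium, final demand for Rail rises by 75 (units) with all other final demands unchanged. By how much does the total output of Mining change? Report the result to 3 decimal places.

Δx_2 = 52.152

Technical coefficients a_ij = z_ij / X_j:
  a_11 = 225/750 = 0.30, a_21 = 187.5/750 = 0.25, a_31 = 0/750 = 0.00
  a_12 = 150/750 = 0.20, a_22 = 187.5/750 = 0.25, a_32 = 75/750 = 0.10
  a_13 = 96.25/275 = 0.35, a_23 = 68.75/275 = 0.25, a_33 = 41.25/275 = 0.15
I − A =
  [   0.70    -0.20    -0.35]
  [  -0.25     0.75    -0.25]
  [   0.00    -0.10     0.85]
Cofactors of I−A, C_ij = (−1)^(i+j)·(minor ij) (rows/columns in the sector order above):
  C_11 = (0.75)(0.85) − (-0.25)(-0.10) = 0.6125
  C_12 = −[(-0.25)(0.85) − (-0.25)(0.00)] = 0.2125
  C_13 = (-0.25)(-0.10) − (0.75)(0.00) = 0.0250
  C_21 = −[(-0.20)(0.85) − (-0.35)(-0.10)] = 0.2050
  C_22 = (0.70)(0.85) − (-0.35)(0.00) = 0.5950
  C_23 = −[(0.70)(-0.10) − (-0.20)(0.00)] = 0.0700
  C_31 = (-0.20)(-0.25) − (-0.35)(0.75) = 0.3125
  C_32 = −[(0.70)(-0.25) − (-0.35)(-0.25)] = 0.2625
  C_33 = (0.70)(0.75) − (-0.20)(-0.25) = 0.4750
det(I−A) = Σ_j (I−A)_1j·C_1j = (0.70)(0.6125) + (-0.20)(0.2125) + (-0.35)(0.0250) = 0.3775
adj(I−A) = Cᵀ =
  [ 0.6125   0.2050   0.3125]
  [ 0.2125   0.5950   0.2625]
  [ 0.0250   0.0700   0.4750]
(I − A)⁻¹ = adj(I−A) / det(I−A) ≈
  [   1.6225     0.5430     0.8278]
  [   0.5629     1.5762     0.6954]
  [   0.0662     0.1854     1.2583]
Δx = (I − A)⁻¹ Δd with Δd having +75 in the Rail component and 0 elsewhere.
So Δx_2 = L_23 · (+75), where L_23 = adj(I−A)_23 / det(I−A) = 0.2625 / 0.3775.
Δx_2 = 0.2625 × (+75) / 0.3775 = 19.6875 / 0.3775 ≈ 52.152.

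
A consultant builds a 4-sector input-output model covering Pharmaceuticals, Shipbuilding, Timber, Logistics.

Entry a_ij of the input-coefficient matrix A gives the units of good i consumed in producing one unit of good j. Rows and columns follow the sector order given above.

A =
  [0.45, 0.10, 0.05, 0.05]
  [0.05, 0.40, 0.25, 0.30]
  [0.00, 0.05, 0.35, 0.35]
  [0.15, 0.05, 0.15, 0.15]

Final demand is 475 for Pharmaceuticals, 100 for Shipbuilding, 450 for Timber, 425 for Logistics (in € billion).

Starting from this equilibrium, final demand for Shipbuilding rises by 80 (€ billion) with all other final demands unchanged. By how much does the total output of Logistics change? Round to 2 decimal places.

Δx_L = 18.54

I − A =
  [   0.55    -0.10    -0.05    -0.05]
  [  -0.05     0.60    -0.25    -0.30]
  [   0.00    -0.05     0.65    -0.35]
  [  -0.15    -0.05    -0.15     0.85]
Compute the cofactors C_ij = (−1)^(i+j)·(3×3 minor ij) of I−A; the adjugate is their transpose:
adj(I−A) = Cᵀ =
  [ 0.273000   0.055000   0.055625   0.058375]
  [ 0.067375   0.267500   0.144500   0.157875]
  [ 0.036750   0.037875   0.258875   0.122125]
  [ 0.058625   0.032125   0.064000   0.204250]
det(I−A) = Σ_j (I−A)_1j·C_1j = (0.55)(0.273000) + (-0.10)(0.067375) + (-0.05)(0.036750) + (-0.05)(0.058625) = 0.13864375
(I − A)⁻¹ = adj(I−A) / det(I−A) ≈
  [   1.9691     0.3967     0.4012     0.4210]
  [   0.4860     1.9294     1.0422     1.1387]
  [   0.2651     0.2732     1.8672     0.8809]
  [   0.4228     0.2317     0.4616     1.4732]
Δx = (I − A)⁻¹ Δd with Δd having +80 in the Shipbuilding component and 0 elsewhere.
So Δx_L = L_LS · (+80), where L_LS = adj(I−A)_LS / det(I−A) = 0.032125 / 0.13864375.
Δx_L = 0.032125 × (+80) / 0.13864375 = 2.57 / 0.13864375 ≈ 18.54.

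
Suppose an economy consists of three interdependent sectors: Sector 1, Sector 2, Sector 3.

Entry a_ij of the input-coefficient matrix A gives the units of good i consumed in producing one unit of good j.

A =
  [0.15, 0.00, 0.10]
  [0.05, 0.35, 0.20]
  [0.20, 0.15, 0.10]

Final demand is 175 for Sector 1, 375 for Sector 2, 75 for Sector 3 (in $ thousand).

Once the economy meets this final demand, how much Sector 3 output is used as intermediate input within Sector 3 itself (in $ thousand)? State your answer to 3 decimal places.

z_33 = 24.741

I − A =
  [   0.85     0.00    -0.10]
  [  -0.05     0.65    -0.20]
  [  -0.20    -0.15     0.90]
Cofactors of I−A, C_ij = (−1)^(i+j)·(minor ij) (rows/columns in the sector order above):
  C_11 = (0.65)(0.90) − (-0.20)(-0.15) = 0.5550
  C_12 = −[(-0.05)(0.90) − (-0.20)(-0.20)] = 0.0850
  C_13 = (-0.05)(-0.15) − (0.65)(-0.20) = 0.1375
  C_21 = −[(0.00)(0.90) − (-0.10)(-0.15)] = 0.0150
  C_22 = (0.85)(0.90) − (-0.10)(-0.20) = 0.7450
  C_23 = −[(0.85)(-0.15) − (0.00)(-0.20)] = 0.1275
  C_31 = (0.00)(-0.20) − (-0.10)(0.65) = 0.0650
  C_32 = −[(0.85)(-0.20) − (-0.10)(-0.05)] = 0.1750
  C_33 = (0.85)(0.65) − (0.00)(-0.05) = 0.5525
det(I−A) = Σ_j (I−A)_1j·C_1j = (0.85)(0.5550) + (0.00)(0.0850) + (-0.10)(0.1375) = 0.4580
adj(I−A) = Cᵀ =
  [ 0.5550   0.0150   0.0650]
  [ 0.0850   0.7450   0.1750]
  [ 0.1375   0.1275   0.5525]
(I − A)⁻¹ = adj(I−A) / det(I−A) ≈
  [   1.2118     0.0328     0.1419]
  [   0.1856     1.6266     0.3821]
  [   0.3002     0.2784     1.2063]
First solve x = (I − A)⁻¹ d = adj(I−A)·d / det(I−A); in particular x_3 = (0.1375·175 + 0.1275·375 + 0.5525·75) / 0.4580 = 113.3125 / 0.4580 ≈ 247.40721.
Intermediate flow from 3 to 3: z_33 = a_33 · x_3 = 0.10 × 113.3125 / 0.4580 = 11.33125 / 0.4580 ≈ 24.741.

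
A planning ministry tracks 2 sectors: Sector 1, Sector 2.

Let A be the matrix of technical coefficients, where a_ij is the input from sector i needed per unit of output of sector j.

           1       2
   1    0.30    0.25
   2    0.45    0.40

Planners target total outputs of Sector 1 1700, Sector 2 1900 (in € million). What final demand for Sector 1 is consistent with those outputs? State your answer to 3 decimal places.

d_1 = 715.000

I − A =
  [   0.70    -0.25]
  [  -0.45     0.60]
d = (I − A) x:
  d_1 = (+0.70)·1700 + (-0.25)·1900 = 715.000
  d_2 = (-0.45)·1700 + (+0.60)·1900 = 375.000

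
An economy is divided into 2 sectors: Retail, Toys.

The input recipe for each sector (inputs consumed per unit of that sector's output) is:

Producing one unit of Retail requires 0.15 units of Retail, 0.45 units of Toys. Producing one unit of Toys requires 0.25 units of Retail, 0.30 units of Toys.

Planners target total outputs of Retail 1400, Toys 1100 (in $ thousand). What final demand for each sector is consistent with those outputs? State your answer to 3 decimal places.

d_1 = 915.000, d_2 = 140.000

I − A =
  [   0.85    -0.25]
  [  -0.45     0.70]
d = (I − A) x:
  d_1 = (+0.85)·1400 + (-0.25)·1100 = 915.000
  d_2 = (-0.45)·1400 + (+0.70)·1100 = 140.000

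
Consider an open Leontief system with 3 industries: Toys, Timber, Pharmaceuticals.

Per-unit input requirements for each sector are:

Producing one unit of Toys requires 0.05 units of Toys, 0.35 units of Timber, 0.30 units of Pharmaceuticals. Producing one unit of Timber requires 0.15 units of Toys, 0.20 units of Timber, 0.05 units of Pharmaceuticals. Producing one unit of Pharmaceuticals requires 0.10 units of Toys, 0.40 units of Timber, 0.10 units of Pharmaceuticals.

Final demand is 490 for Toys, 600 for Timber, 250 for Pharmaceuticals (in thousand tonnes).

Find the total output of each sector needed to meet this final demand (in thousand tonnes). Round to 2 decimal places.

I − A =
  [   0.95    -0.15    -0.10]
  [  -0.35     0.80    -0.40]
  [  -0.30    -0.05     0.90]
Cofactors of I−A, C_ij = (−1)^(i+j)·(minor ij) (rows/columns in the sector order above):
  C_11 = (0.80)(0.90) − (-0.40)(-0.05) = 0.7000
  C_12 = −[(-0.35)(0.90) − (-0.40)(-0.30)] = 0.4350
  C_13 = (-0.35)(-0.05) − (0.80)(-0.30) = 0.2575
  C_21 = −[(-0.15)(0.90) − (-0.10)(-0.05)] = 0.1400
  C_22 = (0.95)(0.90) − (-0.10)(-0.30) = 0.8250
  C_23 = −[(0.95)(-0.05) − (-0.15)(-0.30)] = 0.0925
  C_31 = (-0.15)(-0.40) − (-0.10)(0.80) = 0.1400
  C_32 = −[(0.95)(-0.40) − (-0.10)(-0.35)] = 0.4150
  C_33 = (0.95)(0.80) − (-0.15)(-0.35) = 0.7075
det(I−A) = Σ_j (I−A)_1j·C_1j = (0.95)(0.7000) + (-0.15)(0.4350) + (-0.10)(0.2575) = 0.5740
adj(I−A) = Cᵀ =
  [ 0.7000   0.1400   0.1400]
  [ 0.4350   0.8250   0.4150]
  [ 0.2575   0.0925   0.7075]
(I − A)⁻¹ = adj(I−A) / det(I−A) ≈
  [   1.2195     0.2439     0.2439]
  [   0.7578     1.4373     0.7230]
  [   0.4486     0.1611     1.2326]
x = (I − A)⁻¹ d = adj(I−A)·d / det(I−A), with det(I−A) = 0.5740:
  x_1 = (0.7000·490 + 0.1400·600 + 0.1400·250) / 0.5740 = 462.00 / 0.5740 ≈ 804.88
  x_2 = (0.4350·490 + 0.8250·600 + 0.4150·250) / 0.5740 = 811.90 / 0.5740 ≈ 1414.46
  x_3 = (0.2575·490 + 0.0925·600 + 0.7075·250) / 0.5740 = 358.55 / 0.5740 ≈ 624.65

x_1 = 804.88, x_2 = 1414.46, x_3 = 624.65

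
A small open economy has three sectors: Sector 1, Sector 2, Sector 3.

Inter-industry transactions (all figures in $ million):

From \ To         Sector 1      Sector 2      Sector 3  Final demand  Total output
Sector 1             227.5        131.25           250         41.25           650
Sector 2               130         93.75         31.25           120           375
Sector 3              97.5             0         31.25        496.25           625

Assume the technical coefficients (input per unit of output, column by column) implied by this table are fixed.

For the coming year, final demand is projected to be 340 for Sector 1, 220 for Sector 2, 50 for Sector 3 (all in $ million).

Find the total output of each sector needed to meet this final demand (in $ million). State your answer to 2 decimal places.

x_1 = 949.21, x_2 = 559.96, x_3 = 202.51

Technical coefficients a_ij = z_ij / X_j:
  a_11 = 227.5/650 = 0.35, a_21 = 130/650 = 0.20, a_31 = 97.5/650 = 0.15
  a_12 = 131.25/375 = 0.35, a_22 = 93.75/375 = 0.25, a_32 = 0/375 = 0.00
  a_13 = 250/625 = 0.40, a_23 = 31.25/625 = 0.05, a_33 = 31.25/625 = 0.05
I − A =
  [   0.65    -0.35    -0.40]
  [  -0.20     0.75    -0.05]
  [  -0.15     0.00     0.95]
Cofactors of I−A, C_ij = (−1)^(i+j)·(minor ij) (rows/columns in the sector order above):
  C_11 = (0.75)(0.95) − (-0.05)(0.00) = 0.7125
  C_12 = −[(-0.20)(0.95) − (-0.05)(-0.15)] = 0.1975
  C_13 = (-0.20)(0.00) − (0.75)(-0.15) = 0.1125
  C_21 = −[(-0.35)(0.95) − (-0.40)(0.00)] = 0.3325
  C_22 = (0.65)(0.95) − (-0.40)(-0.15) = 0.5575
  C_23 = −[(0.65)(0.00) − (-0.35)(-0.15)] = 0.0525
  C_31 = (-0.35)(-0.05) − (-0.40)(0.75) = 0.3175
  C_32 = −[(0.65)(-0.05) − (-0.40)(-0.20)] = 0.1125
  C_33 = (0.65)(0.75) − (-0.35)(-0.20) = 0.4175
det(I−A) = Σ_j (I−A)_1j·C_1j = (0.65)(0.7125) + (-0.35)(0.1975) + (-0.40)(0.1125) = 0.3490
adj(I−A) = Cᵀ =
  [ 0.7125   0.3325   0.3175]
  [ 0.1975   0.5575   0.1125]
  [ 0.1125   0.0525   0.4175]
(I − A)⁻¹ = adj(I−A) / det(I−A) ≈
  [   2.0415     0.9527     0.9097]
  [   0.5659     1.5974     0.3223]
  [   0.3223     0.1504     1.1963]
x = (I − A)⁻¹ d = adj(I−A)·d / det(I−A), with det(I−A) = 0.3490:
  x_1 = (0.7125·340 + 0.3325·220 + 0.3175·50) / 0.3490 = 331.275 / 0.3490 ≈ 949.21
  x_2 = (0.1975·340 + 0.5575·220 + 0.1125·50) / 0.3490 = 195.425 / 0.3490 ≈ 559.96
  x_3 = (0.1125·340 + 0.0525·220 + 0.4175·50) / 0.3490 = 70.675 / 0.3490 ≈ 202.51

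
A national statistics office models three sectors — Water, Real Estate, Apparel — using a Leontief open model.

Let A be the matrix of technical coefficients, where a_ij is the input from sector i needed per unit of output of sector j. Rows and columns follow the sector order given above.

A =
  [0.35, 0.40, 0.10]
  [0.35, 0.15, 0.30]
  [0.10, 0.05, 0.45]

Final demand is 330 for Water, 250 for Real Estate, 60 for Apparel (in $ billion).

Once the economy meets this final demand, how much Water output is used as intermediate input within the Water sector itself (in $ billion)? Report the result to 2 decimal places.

I − A =
  [   0.65    -0.40    -0.10]
  [  -0.35     0.85    -0.30]
  [  -0.10    -0.05     0.55]
Cofactors of I−A, C_ij = (−1)^(i+j)·(minor ij) (rows/columns in the sector order above):
  C_11 = (0.85)(0.55) − (-0.30)(-0.05) = 0.4525
  C_12 = −[(-0.35)(0.55) − (-0.30)(-0.10)] = 0.2225
  C_13 = (-0.35)(-0.05) − (0.85)(-0.10) = 0.1025
  C_21 = −[(-0.40)(0.55) − (-0.10)(-0.05)] = 0.2250
  C_22 = (0.65)(0.55) − (-0.10)(-0.10) = 0.3475
  C_23 = −[(0.65)(-0.05) − (-0.40)(-0.10)] = 0.0725
  C_31 = (-0.40)(-0.30) − (-0.10)(0.85) = 0.2050
  C_32 = −[(0.65)(-0.30) − (-0.10)(-0.35)] = 0.2300
  C_33 = (0.65)(0.85) − (-0.40)(-0.35) = 0.4125
det(I−A) = Σ_j (I−A)_1j·C_1j = (0.65)(0.4525) + (-0.40)(0.2225) + (-0.10)(0.1025) = 0.194875
adj(I−A) = Cᵀ =
  [ 0.4525   0.2250   0.2050]
  [ 0.2225   0.3475   0.2300]
  [ 0.1025   0.0725   0.4125]
(I − A)⁻¹ = adj(I−A) / det(I−A) ≈
  [   2.3220     1.1546     1.0520]
  [   1.1418     1.7832     1.1802]
  [   0.5260     0.3720     2.1167]
First solve x = (I − A)⁻¹ d = adj(I−A)·d / det(I−A); in particular x_W = (0.4525·330 + 0.2250·250 + 0.2050·60) / 0.194875 = 217.875 / 0.194875 ≈ 1118.0244.
Intermediate flow from W to W: z_WW = a_WW · x_W = 0.35 × 217.875 / 0.194875 = 76.25625 / 0.194875 ≈ 391.31.

z_WW = 391.31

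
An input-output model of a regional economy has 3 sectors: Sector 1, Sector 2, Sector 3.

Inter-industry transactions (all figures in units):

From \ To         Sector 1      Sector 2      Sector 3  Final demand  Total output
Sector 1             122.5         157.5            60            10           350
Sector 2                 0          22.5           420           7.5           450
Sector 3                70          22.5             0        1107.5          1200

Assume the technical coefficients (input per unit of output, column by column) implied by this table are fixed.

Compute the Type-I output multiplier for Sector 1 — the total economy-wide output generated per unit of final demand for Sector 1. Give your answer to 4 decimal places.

Technical coefficients a_ij = z_ij / X_j:
  a_11 = 122.5/350 = 0.35, a_21 = 0/350 = 0.00, a_31 = 70/350 = 0.20
  a_12 = 157.5/450 = 0.35, a_22 = 22.5/450 = 0.05, a_32 = 22.5/450 = 0.05
  a_13 = 60/1200 = 0.05, a_23 = 420/1200 = 0.35, a_33 = 0/1200 = 0.00
I − A =
  [   0.65    -0.35    -0.05]
  [   0.00     0.95    -0.35]
  [  -0.20    -0.05     1.00]
Cofactors of I−A, C_ij = (−1)^(i+j)·(minor ij) (rows/columns in the sector order above):
  C_11 = (0.95)(1.00) − (-0.35)(-0.05) = 0.9325
  C_12 = −[(0.00)(1.00) − (-0.35)(-0.20)] = 0.0700
  C_13 = (0.00)(-0.05) − (0.95)(-0.20) = 0.1900
  C_21 = −[(-0.35)(1.00) − (-0.05)(-0.05)] = 0.3525
  C_22 = (0.65)(1.00) − (-0.05)(-0.20) = 0.6400
  C_23 = −[(0.65)(-0.05) − (-0.35)(-0.20)] = 0.1025
  C_31 = (-0.35)(-0.35) − (-0.05)(0.95) = 0.1700
  C_32 = −[(0.65)(-0.35) − (-0.05)(0.00)] = 0.2275
  C_33 = (0.65)(0.95) − (-0.35)(0.00) = 0.6175
det(I−A) = Σ_j (I−A)_1j·C_1j = (0.65)(0.9325) + (-0.35)(0.0700) + (-0.05)(0.1900) = 0.572125
adj(I−A) = Cᵀ =
  [ 0.9325   0.3525   0.1700]
  [ 0.0700   0.6400   0.2275]
  [ 0.1900   0.1025   0.6175]
(I − A)⁻¹ = adj(I−A) / det(I−A) ≈
  [   1.62989     0.61612     0.29714]
  [   0.12235     1.11864     0.39764]
  [   0.33210     0.17916     1.07931]
The output multiplier for sector j is the column-j sum of the Leontief inverse (I − A)⁻¹ = adj(I−A) / det(I−A).
Column 1 of adj(I−A): (0.9325, 0.0700, 0.1900); det(I−A) = 0.572125.
m_1 = (0.9325 + 0.0700 + 0.1900) / 0.572125 = 1.1925 / 0.572125 ≈ 2.0843.

m_1 = 2.0843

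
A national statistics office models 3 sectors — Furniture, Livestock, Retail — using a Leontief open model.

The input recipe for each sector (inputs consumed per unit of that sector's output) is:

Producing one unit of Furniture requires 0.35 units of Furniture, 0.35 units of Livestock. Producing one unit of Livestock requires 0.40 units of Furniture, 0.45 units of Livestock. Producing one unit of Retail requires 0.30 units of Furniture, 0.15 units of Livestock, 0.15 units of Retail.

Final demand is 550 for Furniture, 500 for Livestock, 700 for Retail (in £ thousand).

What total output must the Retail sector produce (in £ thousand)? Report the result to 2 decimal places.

I − A =
  [   0.65    -0.40    -0.30]
  [  -0.35     0.55    -0.15]
  [   0.00     0.00     0.85]
Cofactors of I−A, C_ij = (−1)^(i+j)·(minor ij) (rows/columns in the sector order above):
  C_11 = (0.55)(0.85) − (-0.15)(0.00) = 0.4675
  C_12 = −[(-0.35)(0.85) − (-0.15)(0.00)] = 0.2975
  C_13 = (-0.35)(0.00) − (0.55)(0.00) = 0.0000
  C_21 = −[(-0.40)(0.85) − (-0.30)(0.00)] = 0.3400
  C_22 = (0.65)(0.85) − (-0.30)(0.00) = 0.5525
  C_23 = −[(0.65)(0.00) − (-0.40)(0.00)] = 0.0000
  C_31 = (-0.40)(-0.15) − (-0.30)(0.55) = 0.2250
  C_32 = −[(0.65)(-0.15) − (-0.30)(-0.35)] = 0.2025
  C_33 = (0.65)(0.55) − (-0.40)(-0.35) = 0.2175
det(I−A) = Σ_j (I−A)_1j·C_1j = (0.65)(0.4675) + (-0.40)(0.2975) + (-0.30)(0.0000) = 0.184875
adj(I−A) = Cᵀ =
  [ 0.4675   0.3400   0.2250]
  [ 0.2975   0.5525   0.2025]
  [ 0.0000   0.0000   0.2175]
(I − A)⁻¹ = adj(I−A) / det(I−A) ≈
  [   2.5287     1.8391     1.2170]
  [   1.6092     2.9885     1.0953]
  [   0.0000     0.0000     1.1765]
x = (I − A)⁻¹ d = adj(I−A)·d / det(I−A), with det(I−A) = 0.184875:
  x_1 = (0.4675·550 + 0.3400·500 + 0.2250·700) / 0.184875 = 584.625 / 0.184875 ≈ 3162.27
  x_2 = (0.2975·550 + 0.5525·500 + 0.2025·700) / 0.184875 = 581.625 / 0.184875 ≈ 3146.04
  x_3 = (0.0000·550 + 0.0000·500 + 0.2175·700) / 0.184875 = 152.25 / 0.184875 ≈ 823.53

x_3 = 823.53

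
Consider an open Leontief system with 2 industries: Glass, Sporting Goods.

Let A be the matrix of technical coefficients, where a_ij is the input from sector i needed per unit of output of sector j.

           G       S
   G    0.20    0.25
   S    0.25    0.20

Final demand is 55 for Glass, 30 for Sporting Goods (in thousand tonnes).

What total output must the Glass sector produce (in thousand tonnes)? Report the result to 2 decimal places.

x_G = 89.18

I − A =
  [   0.80    -0.25]
  [  -0.25     0.80]
det(I−A) = (0.80)(0.80) − (-0.25)(-0.25) = 0.5775
adj(I−A) = [[0.80, 0.25], [0.25, 0.80]]
(I − A)⁻¹ = adj(I−A) / det(I−A) ≈
  [   1.3853     0.4329]
  [   0.4329     1.3853]
x = (I − A)⁻¹ d = adj(I−A)·d / det(I−A), with det(I−A) = 0.5775:
  x_G = (0.80·55 + 0.25·30) / 0.5775 = 51.50 / 0.5775 ≈ 89.18
  x_S = (0.25·55 + 0.80·30) / 0.5775 = 37.75 / 0.5775 ≈ 65.37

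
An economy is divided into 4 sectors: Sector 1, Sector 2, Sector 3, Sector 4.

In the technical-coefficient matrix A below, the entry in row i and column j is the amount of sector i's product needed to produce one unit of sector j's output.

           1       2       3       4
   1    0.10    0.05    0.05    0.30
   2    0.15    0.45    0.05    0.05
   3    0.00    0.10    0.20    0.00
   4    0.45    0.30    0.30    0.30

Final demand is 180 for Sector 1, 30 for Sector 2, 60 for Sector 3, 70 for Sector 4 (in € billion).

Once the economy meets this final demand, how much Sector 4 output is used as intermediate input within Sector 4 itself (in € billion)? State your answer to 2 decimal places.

z_44 = 142.30

I − A =
  [   0.90    -0.05    -0.05    -0.30]
  [  -0.15     0.55    -0.05    -0.05]
  [   0.00    -0.10     0.80     0.00]
  [  -0.45    -0.30    -0.30     0.70]
Compute the cofactors C_ij = (−1)^(i+j)·(3×3 minor ij) of I−A; the adjugate is their transpose:
adj(I−A) = Cᵀ =
  [ 0.291000   0.112500   0.075000   0.132750]
  [ 0.102000   0.396000   0.058125   0.072000]
  [ 0.012750   0.049500   0.238875   0.009000]
  [ 0.236250   0.263250   0.175500   0.384750]
det(I−A) = Σ_j (I−A)_1j·C_1j = (0.90)(0.291000) + (-0.05)(0.102000) + (-0.05)(0.012750) + (-0.30)(0.236250) = 0.1852875
(I − A)⁻¹ = adj(I−A) / det(I−A) ≈
  [   1.5705     0.6072     0.4048     0.7165]
  [   0.5505     2.1372     0.3137     0.3886]
  [   0.0688     0.2672     1.2892     0.0486]
  [   1.2750     1.4208     0.9472     2.0765]
First solve x = (I − A)⁻¹ d = adj(I−A)·d / det(I−A); in particular x_4 = (0.236250·180 + 0.263250·30 + 0.175500·60 + 0.384750·70) / 0.1852875 = 87.885 / 0.1852875 ≈ 474.3169.
Intermediate flow from 4 to 4: z_44 = a_44 · x_4 = 0.30 × 87.885 / 0.1852875 = 26.3655 / 0.1852875 ≈ 142.30.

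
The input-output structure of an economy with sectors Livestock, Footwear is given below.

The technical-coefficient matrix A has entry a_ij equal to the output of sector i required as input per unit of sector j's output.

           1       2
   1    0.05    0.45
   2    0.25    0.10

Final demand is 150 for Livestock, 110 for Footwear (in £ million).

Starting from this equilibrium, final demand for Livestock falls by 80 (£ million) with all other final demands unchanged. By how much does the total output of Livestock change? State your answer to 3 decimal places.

I − A =
  [   0.95    -0.45]
  [  -0.25     0.90]
det(I−A) = (0.95)(0.90) − (-0.45)(-0.25) = 0.7425
adj(I−A) = [[0.90, 0.45], [0.25, 0.95]]
(I − A)⁻¹ = adj(I−A) / det(I−A) ≈
  [   1.2121     0.6061]
  [   0.3367     1.2795]
Δx = (I − A)⁻¹ Δd with Δd having -80 in the Livestock component and 0 elsewhere.
So Δx_1 = L_11 · (-80), where L_11 = adj(I−A)_11 / det(I−A) = 0.90 / 0.7425.
Δx_1 = 0.90 × (-80) / 0.7425 = -72.00 / 0.7425 ≈ -96.970.

Δx_1 = -96.970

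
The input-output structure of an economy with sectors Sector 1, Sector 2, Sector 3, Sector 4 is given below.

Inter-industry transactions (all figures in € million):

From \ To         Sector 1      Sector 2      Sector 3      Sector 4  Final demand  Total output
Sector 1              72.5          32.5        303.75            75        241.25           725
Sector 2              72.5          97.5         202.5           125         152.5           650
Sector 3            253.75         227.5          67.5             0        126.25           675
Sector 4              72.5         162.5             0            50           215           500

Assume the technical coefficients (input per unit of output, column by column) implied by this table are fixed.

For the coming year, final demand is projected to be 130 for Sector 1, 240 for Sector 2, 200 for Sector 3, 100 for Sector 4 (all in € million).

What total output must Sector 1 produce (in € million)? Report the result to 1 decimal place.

Technical coefficients a_ij = z_ij / X_j:
  a_11 = 72.5/725 = 0.10, a_21 = 72.5/725 = 0.10, a_31 = 253.75/725 = 0.35, a_41 = 72.5/725 = 0.10
  a_12 = 32.5/650 = 0.05, a_22 = 97.5/650 = 0.15, a_32 = 227.5/650 = 0.35, a_42 = 162.5/650 = 0.25
  a_13 = 303.75/675 = 0.45, a_23 = 202.5/675 = 0.30, a_33 = 67.5/675 = 0.10, a_43 = 0/675 = 0.00
  a_14 = 75/500 = 0.15, a_24 = 125/500 = 0.25, a_34 = 0/500 = 0.00, a_44 = 50/500 = 0.10
I − A =
  [   0.90    -0.05    -0.45    -0.15]
  [  -0.10     0.85    -0.30    -0.25]
  [  -0.35    -0.35     0.90     0.00]
  [  -0.10    -0.25     0.00     0.90]
Compute the cofactors C_ij = (−1)^(i+j)·(3×3 minor ij) of I−A; the adjugate is their transpose:
adj(I−A) = Cᵀ =
  [ 0.537750   0.216000   0.340875   0.149625]
  [ 0.198000   0.573750   0.290250   0.192375]
  [ 0.286125   0.307125   0.610000   0.133000]
  [ 0.114750   0.183375   0.118500   0.434625]
det(I−A) = Σ_j (I−A)_1j·C_1j = (0.90)(0.537750) + (-0.05)(0.198000) + (-0.45)(0.286125) + (-0.15)(0.114750) = 0.32810625
(I − A)⁻¹ = adj(I−A) / det(I−A) ≈
  [   1.6390     0.6583     1.0389     0.4560]
  [   0.6035     1.7487     0.8846     0.5863]
  [   0.8720     0.9361     1.8592     0.4054]
  [   0.3497     0.5589     0.3612     1.3246]
x = (I − A)⁻¹ d = adj(I−A)·d / det(I−A), with det(I−A) = 0.32810625:
  x_1 = (0.537750·130 + 0.216000·240 + 0.340875·200 + 0.149625·100) / 0.32810625 = 204.885 / 0.32810625 ≈ 624.4
  x_2 = (0.198000·130 + 0.573750·240 + 0.290250·200 + 0.192375·100) / 0.32810625 = 240.7275 / 0.32810625 ≈ 733.7
  x_3 = (0.286125·130 + 0.307125·240 + 0.610000·200 + 0.133000·100) / 0.32810625 = 246.20625 / 0.32810625 ≈ 750.4
  x_4 = (0.114750·130 + 0.183375·240 + 0.118500·200 + 0.434625·100) / 0.32810625 = 126.09 / 0.32810625 ≈ 384.3

x_1 = 624.4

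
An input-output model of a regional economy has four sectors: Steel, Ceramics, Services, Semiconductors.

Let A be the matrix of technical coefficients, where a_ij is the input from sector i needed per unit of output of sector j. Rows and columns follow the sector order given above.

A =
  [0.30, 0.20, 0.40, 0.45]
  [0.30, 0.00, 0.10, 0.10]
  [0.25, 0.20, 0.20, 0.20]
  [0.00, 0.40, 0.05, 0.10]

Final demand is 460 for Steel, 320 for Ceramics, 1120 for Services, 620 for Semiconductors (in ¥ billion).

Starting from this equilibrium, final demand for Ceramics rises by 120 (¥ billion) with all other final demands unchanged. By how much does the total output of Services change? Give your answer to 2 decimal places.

I − A =
  [   0.70    -0.20    -0.40    -0.45]
  [  -0.30     1.00    -0.10    -0.10]
  [  -0.25    -0.20     0.80    -0.20]
  [   0.00    -0.40    -0.05     0.90]
Compute the cofactors C_ij = (−1)^(i+j)·(3×3 minor ij) of I−A; the adjugate is their transpose:
adj(I−A) = Cᵀ =
  [ 0.651000   0.394500   0.403500   0.459000]
  [ 0.236750   0.401375   0.181250   0.203250]
  [ 0.293000   0.272000   0.494000   0.286500]
  [ 0.121500   0.193500   0.108000   0.369000]
det(I−A) = Σ_j (I−A)_1j·C_1j = (0.70)(0.651000) + (-0.20)(0.236750) + (-0.40)(0.293000) + (-0.45)(0.121500) = 0.236475
(I − A)⁻¹ = adj(I−A) / det(I−A) ≈
  [   2.7529     1.6683     1.7063     1.9410]
  [   1.0012     1.6973     0.7665     0.8595]
  [   1.2390     1.1502     2.0890     1.2115]
  [   0.5138     0.8183     0.4567     1.5604]
Δx = (I − A)⁻¹ Δd with Δd having +120 in the Ceramics component and 0 elsewhere.
So Δx_3 = L_32 · (+120), where L_32 = adj(I−A)_32 / det(I−A) = 0.272000 / 0.236475.
Δx_3 = 0.272000 × (+120) / 0.236475 = 32.64 / 0.236475 ≈ 138.03.

Δx_3 = 138.03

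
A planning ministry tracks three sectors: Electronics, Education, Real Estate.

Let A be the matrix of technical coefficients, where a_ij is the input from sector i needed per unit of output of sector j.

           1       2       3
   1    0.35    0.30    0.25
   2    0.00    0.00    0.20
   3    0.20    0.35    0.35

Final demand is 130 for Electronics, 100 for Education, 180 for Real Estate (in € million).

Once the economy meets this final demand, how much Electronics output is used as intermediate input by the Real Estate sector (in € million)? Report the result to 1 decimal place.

I − A =
  [   0.65    -0.30    -0.25]
  [   0.00     1.00    -0.20]
  [  -0.20    -0.35     0.65]
Cofactors of I−A, C_ij = (−1)^(i+j)·(minor ij) (rows/columns in the sector order above):
  C_11 = (1.00)(0.65) − (-0.20)(-0.35) = 0.5800
  C_12 = −[(0.00)(0.65) − (-0.20)(-0.20)] = 0.0400
  C_13 = (0.00)(-0.35) − (1.00)(-0.20) = 0.2000
  C_21 = −[(-0.30)(0.65) − (-0.25)(-0.35)] = 0.2825
  C_22 = (0.65)(0.65) − (-0.25)(-0.20) = 0.3725
  C_23 = −[(0.65)(-0.35) − (-0.30)(-0.20)] = 0.2875
  C_31 = (-0.30)(-0.20) − (-0.25)(1.00) = 0.3100
  C_32 = −[(0.65)(-0.20) − (-0.25)(0.00)] = 0.1300
  C_33 = (0.65)(1.00) − (-0.30)(0.00) = 0.6500
det(I−A) = Σ_j (I−A)_1j·C_1j = (0.65)(0.5800) + (-0.30)(0.0400) + (-0.25)(0.2000) = 0.3150
adj(I−A) = Cᵀ =
  [ 0.5800   0.2825   0.3100]
  [ 0.0400   0.3725   0.1300]
  [ 0.2000   0.2875   0.6500]
(I − A)⁻¹ = adj(I−A) / det(I−A) ≈
  [   1.8413     0.8968     0.9841]
  [   0.1270     1.1825     0.4127]
  [   0.6349     0.9127     2.0635]
First solve x = (I − A)⁻¹ d = adj(I−A)·d / det(I−A); in particular x_3 = (0.2000·130 + 0.2875·100 + 0.6500·180) / 0.3150 = 171.75 / 0.3150 ≈ 545.238.
Intermediate flow from 1 to 3: z_13 = a_13 · x_3 = 0.25 × 171.75 / 0.3150 = 42.9375 / 0.3150 ≈ 136.3.

z_13 = 136.3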